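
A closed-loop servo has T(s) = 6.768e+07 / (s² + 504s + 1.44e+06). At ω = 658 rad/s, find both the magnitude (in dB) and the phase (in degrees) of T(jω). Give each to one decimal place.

|T| = 36.1 dB, ∠T = -18.2°

|(j658)² + 504(j658) + 1.44e+06| = |1.007e+06 + j3.3163e+05| = 1.06e+06
|T(j658)| = 6.768e+07 / 1.06e+06 = 63.835
20 log₁₀(63.835) = 36.10 dB
∠[(j658)² + 504(j658) + 1.44e+06] = ∠[1.007e+06 + j3.3163e+05] = 18.23°
∠T(j658) = −18.23° = -18.23°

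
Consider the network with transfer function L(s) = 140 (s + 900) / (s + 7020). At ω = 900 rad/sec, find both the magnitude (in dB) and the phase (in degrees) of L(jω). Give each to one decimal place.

|L| = 28.0 dB, ∠L = 37.7 deg

|j900 + 900| = √(900² + 900²) = 1273
|j900 + 7020| = √(900² + 7020²) = 7077
|L(j900)| = 140 × 1273 / 7077 = 25.177
20 log₁₀(25.177) = 28.02 dB
∠(j900 + 900) = arctan(900/900) = 45.00°
∠(j900 + 7020) = arctan(900/7020) = 7.31°
∠L(j900) = 45.00° − 7.31° = 37.69°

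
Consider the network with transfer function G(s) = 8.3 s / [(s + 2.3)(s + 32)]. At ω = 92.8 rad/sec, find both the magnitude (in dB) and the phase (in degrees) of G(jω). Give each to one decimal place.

|G| = -21.5 dB, ∠G = -69.6°

|j92.8| = 92.8
|j92.8 + 2.3| = √(92.8² + 2.3²) = 92.83
|j92.8 + 32| = √(92.8² + 32²) = 98.16
|G(j92.8)| = 8.3 × 92.8 / (92.83 × 98.16) = 0.084528
20 log₁₀(0.084528) = -21.46 dB
∠(j92.8) = 90.00°
∠(j92.8 + 2.3) = arctan(92.8/2.3) = 88.58°
∠(j92.8 + 32) = arctan(92.8/32) = 70.97°
∠G(j92.8) = 90.00° − (88.58° + 70.97°) = -69.55°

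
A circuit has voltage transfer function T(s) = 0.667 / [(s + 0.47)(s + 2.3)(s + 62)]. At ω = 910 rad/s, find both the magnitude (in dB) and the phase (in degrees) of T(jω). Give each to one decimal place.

|T| = -181.1 dB, ∠T = -265.9°

|j910 + 0.47| = √(910² + 0.47²) = 910
|j910 + 2.3| = √(910² + 2.3²) = 910
|j910 + 62| = √(910² + 62²) = 912.1
|T(j910)| = 0.667 / (910 × 910 × 912.1) = 8.8307e-10
20 log₁₀(8.8307e-10) = -181.08 dB
∠(j910 + 0.47) = arctan(910/0.47) = 89.97°
∠(j910 + 2.3) = arctan(910/2.3) = 89.86°
∠(j910 + 62) = arctan(910/62) = 86.10°
∠T(j910) = − (89.97° + 89.86° + 86.10°) = -265.93°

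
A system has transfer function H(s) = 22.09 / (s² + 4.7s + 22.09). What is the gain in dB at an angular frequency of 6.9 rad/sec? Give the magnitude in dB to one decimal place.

-5.4 dB

|(j6.9)² + 4.7(j6.9) + 22.09| = |-25.52 + j32.43| = 41.27
|H(j6.9)| = 22.09 / 41.27 = 0.53529
20 log₁₀(0.53529) = -5.43 dB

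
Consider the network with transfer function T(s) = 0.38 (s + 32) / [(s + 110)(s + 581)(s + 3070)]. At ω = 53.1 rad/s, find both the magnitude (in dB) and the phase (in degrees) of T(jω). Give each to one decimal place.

|T| = -139.4 dB, ∠T = 26.9°

|j53.1 + 32| = √(53.1² + 32²) = 62
|j53.1 + 110| = √(53.1² + 110²) = 122.1
|j53.1 + 581| = √(53.1² + 581²) = 583.4
|j53.1 + 3070| = √(53.1² + 3070²) = 3070
|T(j53.1)| = 0.38 × 62 / (122.1 × 583.4 × 3070) = 1.0767e-07
20 log₁₀(1.0767e-07) = -139.36 dB
∠(j53.1 + 32) = arctan(53.1/32) = 58.93°
∠(j53.1 + 110) = arctan(53.1/110) = 25.77°
∠(j53.1 + 581) = arctan(53.1/581) = 5.22°
∠(j53.1 + 3070) = arctan(53.1/3070) = 0.99°
∠T(j53.1) = 58.93° − (25.77° + 5.22° + 0.99°) = 26.94°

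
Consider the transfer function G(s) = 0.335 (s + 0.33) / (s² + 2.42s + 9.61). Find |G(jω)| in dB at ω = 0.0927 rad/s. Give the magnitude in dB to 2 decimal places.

-38.45 dB

|j0.0927 + 0.33| = √(0.0927² + 0.33²) = 0.3428
|(j0.0927)² + 2.42(j0.0927) + 9.61| = |9.6014 + j0.22433| = 9.604
|G(j0.0927)| = 0.335 × 0.3428 / 9.604 = 0.011956
20 log₁₀(0.011956) = -38.448 dB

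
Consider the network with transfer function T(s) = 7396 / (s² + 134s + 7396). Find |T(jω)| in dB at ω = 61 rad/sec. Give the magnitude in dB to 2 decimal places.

|(j61)² + 134(j61) + 7396| = |3675 + j8174| = 8962
|T(j61)| = 7396 / 8962 = 0.82525
20 log₁₀(0.82525) = -1.668 dB

-1.67 dB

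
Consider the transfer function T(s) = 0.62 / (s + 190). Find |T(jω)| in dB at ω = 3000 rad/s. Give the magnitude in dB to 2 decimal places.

|j3000 + 190| = √(3000² + 190²) = 3006
|T(j3000)| = 0.62 / 3006 = 0.00020625
20 log₁₀(0.00020625) = -73.712 dB

-73.71 dB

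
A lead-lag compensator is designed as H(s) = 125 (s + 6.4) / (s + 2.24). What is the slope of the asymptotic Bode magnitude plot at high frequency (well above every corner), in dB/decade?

0 dB/decade

With 1 zero and 1 pole, the high-frequency asymptotic slope is 20 × (1 − 1) = 0 dB/decade.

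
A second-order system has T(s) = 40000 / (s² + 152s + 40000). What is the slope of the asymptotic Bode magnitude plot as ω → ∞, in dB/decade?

-40 dB/decade

With 0 zeros and 2 poles, the high-frequency asymptotic slope is 20 × (0 − 2) = -40 dB/decade.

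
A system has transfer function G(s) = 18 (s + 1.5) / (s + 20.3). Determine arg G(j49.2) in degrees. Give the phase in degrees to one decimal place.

20.7°

∠(j49.2 + 1.5) = arctan(49.2/1.5) = 88.25°
∠(j49.2 + 20.3) = arctan(49.2/20.3) = 67.58°
∠G(j49.2) = 88.25° − 67.58° = 20.67°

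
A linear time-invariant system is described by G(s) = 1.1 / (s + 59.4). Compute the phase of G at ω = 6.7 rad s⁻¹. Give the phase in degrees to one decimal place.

-6.4°

∠(j6.7 + 59.4) = arctan(6.7/59.4) = 6.44°
∠G(j6.7) = −6.44° = -6.44°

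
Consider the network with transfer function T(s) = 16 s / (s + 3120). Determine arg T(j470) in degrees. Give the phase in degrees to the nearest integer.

81°

∠(j470) = 90.00°
∠(j470 + 3120) = arctan(470/3120) = 8.57°
∠T(j470) = 90.00° − 8.57° = 81.43°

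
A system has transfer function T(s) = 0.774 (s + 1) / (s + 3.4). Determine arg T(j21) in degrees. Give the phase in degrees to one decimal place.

6.5 deg

∠(j21 + 1) = arctan(21/1) = 87.27°
∠(j21 + 3.4) = arctan(21/3.4) = 80.80°
∠T(j21) = 87.27° − 80.80° = 6.47°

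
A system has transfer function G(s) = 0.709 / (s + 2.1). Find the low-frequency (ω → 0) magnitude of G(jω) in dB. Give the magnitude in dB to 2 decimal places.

G(0) = 0.709 / 2.1 = 0.33762
20 log₁₀(0.33762) = -9.431 dB

-9.43 dB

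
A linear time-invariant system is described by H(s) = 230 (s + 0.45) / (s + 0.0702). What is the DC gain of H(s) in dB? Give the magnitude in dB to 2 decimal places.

H(0) = 230 × 0.45 / 0.0702 = 1474.4
20 log₁₀(1474.4) = 63.372 dB

63.37 dB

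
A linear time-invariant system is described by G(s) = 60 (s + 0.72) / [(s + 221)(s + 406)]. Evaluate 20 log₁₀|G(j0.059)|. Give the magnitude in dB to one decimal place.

-66.3 dB

|j0.059 + 0.72| = √(0.059² + 0.72²) = 0.7224
|j0.059 + 221| = √(0.059² + 221²) = 221
|j0.059 + 406| = √(0.059² + 406²) = 406
|G(j0.059)| = 60 × 0.7224 / (221 × 406) = 0.00048308
20 log₁₀(0.00048308) = -66.32 dB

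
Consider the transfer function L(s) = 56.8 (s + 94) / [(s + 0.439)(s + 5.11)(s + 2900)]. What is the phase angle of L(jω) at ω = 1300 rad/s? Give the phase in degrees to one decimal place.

∠(j1300 + 94) = arctan(1300/94) = 85.86°
∠(j1300 + 0.439) = arctan(1300/0.439) = 89.98°
∠(j1300 + 5.11) = arctan(1300/5.11) = 89.77°
∠(j1300 + 2900) = arctan(1300/2900) = 24.15°
∠L(j1300) = 85.86° − (89.98° + 89.77° + 24.15°) = -118.04°

-118.0°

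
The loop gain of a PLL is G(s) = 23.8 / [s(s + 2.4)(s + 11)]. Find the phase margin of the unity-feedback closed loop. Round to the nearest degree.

Gain crossover: |G(jω)| = 1 at ω ≈ 0.848 rad/s.
∠G(j0.848) = −90° − arctan(0.848/2.4) − arctan(0.848/11) ≈ -113.86°
PM = 180° + (-113.86°) = 66.14°

66 deg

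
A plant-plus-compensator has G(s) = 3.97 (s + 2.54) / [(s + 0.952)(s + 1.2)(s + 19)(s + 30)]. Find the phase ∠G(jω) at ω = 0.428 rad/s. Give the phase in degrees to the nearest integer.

∠(j0.428 + 2.54) = arctan(0.428/2.54) = 9.56°
∠(j0.428 + 0.952) = arctan(0.428/0.952) = 24.21°
∠(j0.428 + 1.2) = arctan(0.428/1.2) = 19.63°
∠(j0.428 + 19) = arctan(0.428/19) = 1.29°
∠(j0.428 + 30) = arctan(0.428/30) = 0.82°
∠G(j0.428) = 9.56° − (24.21° + 19.63° + 1.29° + 0.82°) = -36.38°

-36 deg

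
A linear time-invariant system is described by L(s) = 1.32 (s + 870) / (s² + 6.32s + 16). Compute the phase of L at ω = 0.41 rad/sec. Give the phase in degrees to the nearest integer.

-9°

∠(j0.41 + 870) = arctan(0.41/870) = 0.03°
∠[(j0.41)² + 6.32(j0.41) + 16] = ∠[15.832 + j2.5912] = 9.30°
∠L(j0.41) = 0.03° − 9.30° = -9.27°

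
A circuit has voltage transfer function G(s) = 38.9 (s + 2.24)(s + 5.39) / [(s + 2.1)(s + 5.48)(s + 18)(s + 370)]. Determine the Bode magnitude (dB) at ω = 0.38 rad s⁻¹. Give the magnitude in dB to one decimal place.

|j0.38 + 2.24| = √(0.38² + 2.24²) = 2.272
|j0.38 + 5.39| = √(0.38² + 5.39²) = 5.403
|j0.38 + 2.1| = √(0.38² + 2.1²) = 2.134
|j0.38 + 5.48| = √(0.38² + 5.48²) = 5.493
|j0.38 + 18| = √(0.38² + 18²) = 18
|j0.38 + 370| = √(0.38² + 370²) = 370
|G(j0.38)| = 38.9 × 2.272 × 5.403 / (2.134 × 5.493 × 18 × 370) = 0.0061153
20 log₁₀(0.0061153) = -44.27 dB

-44.3 dB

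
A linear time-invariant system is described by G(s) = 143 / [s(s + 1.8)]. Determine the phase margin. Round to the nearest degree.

Gain crossover: |G(jω)| = 1 at ω ≈ 11.9 rad/sec.
∠G(j11.9) = −90° − arctan(11.9/1.8) ≈ -171.39°
PM = 180° + (-171.39°) = 8.61°

9°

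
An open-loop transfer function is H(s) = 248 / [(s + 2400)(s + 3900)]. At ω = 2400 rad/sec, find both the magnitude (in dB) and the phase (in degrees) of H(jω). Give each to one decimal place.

|j2400 + 2400| = √(2400² + 2400²) = 3394
|j2400 + 3900| = √(2400² + 3900²) = 4579
|H(j2400)| = 248 / (3394 × 4579) = 1.5956e-05
20 log₁₀(1.5956e-05) = -95.94 dB
∠(j2400 + 2400) = arctan(2400/2400) = 45.00°
∠(j2400 + 3900) = arctan(2400/3900) = 31.61°
∠H(j2400) = − (45.00° + 31.61°) = -76.61°

|H| = -95.9 dB, ∠H = -76.6°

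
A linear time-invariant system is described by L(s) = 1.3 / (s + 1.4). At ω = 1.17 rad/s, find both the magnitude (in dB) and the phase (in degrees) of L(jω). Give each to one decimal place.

|L| = -2.9 dB, ∠L = -39.9°

|j1.17 + 1.4| = √(1.17² + 1.4²) = 1.825
|L(j1.17)| = 1.3 / 1.825 = 0.71251
20 log₁₀(0.71251) = -2.94 dB
∠(j1.17 + 1.4) = arctan(1.17/1.4) = 39.89°
∠L(j1.17) = −39.89° = -39.89°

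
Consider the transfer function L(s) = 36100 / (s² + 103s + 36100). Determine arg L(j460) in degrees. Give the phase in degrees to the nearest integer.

∠[(j460)² + 103(j460) + 36100] = ∠[-1.755e+05 + j47380] = 164.89°
∠L(j460) = −164.89° = -164.89°

-165°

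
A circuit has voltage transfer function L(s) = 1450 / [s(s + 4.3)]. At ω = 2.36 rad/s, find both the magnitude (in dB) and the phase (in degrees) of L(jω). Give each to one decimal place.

|j2.36 + 4.3| = √(2.36² + 4.3²) = 4.905
|j2.36| = 2.36
|L(j2.36)| = 1450 / (4.905 × 2.36) = 125.26
20 log₁₀(125.26) = 41.96 dB
∠(j2.36 + 4.3) = arctan(2.36/4.3) = 28.76°
∠(j2.36) = 90.00°
∠L(j2.36) = − (28.76° + 90.00°) = -118.76°

|L| = 42.0 dB, ∠L = -118.8°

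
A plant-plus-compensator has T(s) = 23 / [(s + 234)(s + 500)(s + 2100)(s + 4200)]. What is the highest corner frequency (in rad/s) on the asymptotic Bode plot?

4200 rad/s

Break frequencies occur at each pole and zero magnitude: 234 rad/s, 500 rad/s, 2100 rad/s, 4200 rad/s.
The highest is 4200 rad/s.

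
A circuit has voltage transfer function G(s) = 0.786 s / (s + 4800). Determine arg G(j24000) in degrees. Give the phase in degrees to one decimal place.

11.3°

∠(j24000) = 90.00°
∠(j24000 + 4800) = arctan(24000/4800) = 78.69°
∠G(j24000) = 90.00° − 78.69° = 11.31°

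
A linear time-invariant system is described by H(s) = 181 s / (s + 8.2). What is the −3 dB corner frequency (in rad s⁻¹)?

8.2 rad s⁻¹

For a single-pole high-pass, the −3 dB point is at the pole: ω = 8.2 rad s⁻¹.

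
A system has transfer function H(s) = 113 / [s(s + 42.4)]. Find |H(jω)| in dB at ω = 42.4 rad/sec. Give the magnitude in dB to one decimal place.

|j42.4 + 42.4| = √(42.4² + 42.4²) = 59.96
|j42.4| = 42.4
|H(j42.4)| = 113 / (59.96 × 42.4) = 0.044446
20 log₁₀(0.044446) = -27.04 dB

-27.0 dB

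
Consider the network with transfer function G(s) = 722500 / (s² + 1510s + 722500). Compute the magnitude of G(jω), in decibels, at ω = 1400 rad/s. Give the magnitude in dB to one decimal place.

|(j1400)² + 1510(j1400) + 722500| = |-1.2375e+06 + j2.114e+06| = 2.45e+06
|G(j1400)| = 722500 / 2.45e+06 = 0.29495
20 log₁₀(0.29495) = -10.61 dB

-10.6 dB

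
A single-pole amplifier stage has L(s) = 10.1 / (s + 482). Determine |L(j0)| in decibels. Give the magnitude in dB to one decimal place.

-33.6 dB

L(0) = 10.1 / 482 = 0.020954
20 log₁₀(0.020954) = -33.57 dB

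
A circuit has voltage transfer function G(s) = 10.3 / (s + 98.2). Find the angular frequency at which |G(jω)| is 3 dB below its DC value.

98.2 rad/s

For a single-pole low-pass, the −3 dB point is at the pole: ω = 98.2 rad/s.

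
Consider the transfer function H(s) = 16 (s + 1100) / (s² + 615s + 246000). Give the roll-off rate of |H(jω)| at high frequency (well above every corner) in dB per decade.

With 1 zero and 2 poles, the high-frequency asymptotic slope is 20 × (1 − 2) = -20 dB/decade.

-20 dB/decade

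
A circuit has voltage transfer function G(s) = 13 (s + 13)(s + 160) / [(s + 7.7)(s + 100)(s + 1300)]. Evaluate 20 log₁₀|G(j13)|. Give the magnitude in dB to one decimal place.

-34.3 dB

|j13 + 13| = √(13² + 13²) = 18.38
|j13 + 160| = √(13² + 160²) = 160.5
|j13 + 7.7| = √(13² + 7.7²) = 15.11
|j13 + 100| = √(13² + 100²) = 100.8
|j13 + 1300| = √(13² + 1300²) = 1300
|G(j13)| = 13 × 18.38 × 160.5 / (15.11 × 100.8 × 1300) = 0.019369
20 log₁₀(0.019369) = -34.26 dB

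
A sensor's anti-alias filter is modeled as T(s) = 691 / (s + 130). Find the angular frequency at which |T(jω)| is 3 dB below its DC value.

130 rad s⁻¹

For a single-pole low-pass, the −3 dB point is at the pole: ω = 130 rad s⁻¹.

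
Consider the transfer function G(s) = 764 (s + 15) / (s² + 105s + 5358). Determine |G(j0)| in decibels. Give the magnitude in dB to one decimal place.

6.6 dB

G(0) = 764 × 15 / 5358 = 2.1389
20 log₁₀(2.1389) = 6.60 dB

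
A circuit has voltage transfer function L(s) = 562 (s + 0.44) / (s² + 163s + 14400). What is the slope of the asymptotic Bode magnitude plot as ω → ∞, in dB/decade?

With 1 zero and 2 poles, the high-frequency asymptotic slope is 20 × (1 − 2) = -20 dB/decade.

-20 dB/decade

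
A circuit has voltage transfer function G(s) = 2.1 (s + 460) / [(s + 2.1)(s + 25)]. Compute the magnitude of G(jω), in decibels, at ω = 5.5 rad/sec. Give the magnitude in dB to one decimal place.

|j5.5 + 460| = √(5.5² + 460²) = 460
|j5.5 + 2.1| = √(5.5² + 2.1²) = 5.887
|j5.5 + 25| = √(5.5² + 25²) = 25.6
|G(j5.5)| = 2.1 × 460 / (5.887 × 25.6) = 6.4105
20 log₁₀(6.4105) = 16.14 dB

16.1 dB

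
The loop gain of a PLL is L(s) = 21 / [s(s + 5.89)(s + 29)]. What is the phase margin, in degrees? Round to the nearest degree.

89°

Gain crossover: |L(jω)| = 1 at ω ≈ 0.123 rad s⁻¹.
∠L(j0.123) = −90° − arctan(0.123/5.89) − arctan(0.123/29) ≈ -91.44°
PM = 180° + (-91.44°) = 88.56°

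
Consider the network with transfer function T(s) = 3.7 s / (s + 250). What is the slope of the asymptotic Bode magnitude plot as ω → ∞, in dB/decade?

With 1 zero and 1 pole, the high-frequency asymptotic slope is 20 × (1 − 1) = 0 dB/decade.

0 dB/decade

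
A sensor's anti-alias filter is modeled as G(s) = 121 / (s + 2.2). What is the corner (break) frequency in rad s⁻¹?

2.2 rad s⁻¹

The single real pole at s = −2.2 gives a corner at ω = 2.2 rad s⁻¹.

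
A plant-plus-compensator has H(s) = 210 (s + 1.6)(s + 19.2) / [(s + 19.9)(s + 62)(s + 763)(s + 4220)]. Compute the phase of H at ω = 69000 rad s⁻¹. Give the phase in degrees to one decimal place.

∠(j69000 + 1.6) = arctan(69000/1.6) = 90.00°
∠(j69000 + 19.2) = arctan(69000/19.2) = 89.98°
∠(j69000 + 19.9) = arctan(69000/19.9) = 89.98°
∠(j69000 + 62) = arctan(69000/62) = 89.95°
∠(j69000 + 763) = arctan(69000/763) = 89.37°
∠(j69000 + 4220) = arctan(69000/4220) = 86.50°
∠H(j69000) = 90.00° + 89.98° − (89.98° + 89.95° + 89.37° + 86.50°) = -175.82°

-175.8 deg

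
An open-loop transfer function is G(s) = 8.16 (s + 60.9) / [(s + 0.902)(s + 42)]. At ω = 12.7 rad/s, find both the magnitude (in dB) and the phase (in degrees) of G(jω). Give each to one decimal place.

|G| = -0.8 dB, ∠G = -91.0°

|j12.7 + 60.9| = √(12.7² + 60.9²) = 62.21
|j12.7 + 0.902| = √(12.7² + 0.902²) = 12.73
|j12.7 + 42| = √(12.7² + 42²) = 43.88
|G(j12.7)| = 8.16 × 62.21 / (12.73 × 43.88) = 0.90867
20 log₁₀(0.90867) = -0.83 dB
∠(j12.7 + 60.9) = arctan(12.7/60.9) = 11.78°
∠(j12.7 + 0.902) = arctan(12.7/0.902) = 85.94°
∠(j12.7 + 42) = arctan(12.7/42) = 16.82°
∠G(j12.7) = 11.78° − (85.94° + 16.82°) = -90.98°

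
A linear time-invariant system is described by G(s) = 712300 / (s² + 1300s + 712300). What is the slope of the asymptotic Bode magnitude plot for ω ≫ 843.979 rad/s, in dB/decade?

-40 dB/decade

With 0 zeros and 2 poles, the high-frequency asymptotic slope is 20 × (0 − 2) = -40 dB/decade.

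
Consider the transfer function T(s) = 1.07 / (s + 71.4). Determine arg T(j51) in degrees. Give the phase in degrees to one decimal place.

∠(j51 + 71.4) = arctan(51/71.4) = 35.54°
∠T(j51) = −35.54° = -35.54°

-35.5°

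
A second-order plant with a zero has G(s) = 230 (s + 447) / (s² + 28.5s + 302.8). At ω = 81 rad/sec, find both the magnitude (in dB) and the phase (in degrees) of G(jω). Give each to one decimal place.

|j81 + 447| = √(81² + 447²) = 454.3
|(j81)² + 28.5(j81) + 302.8| = |-6258.2 + j2308.5| = 6670
|G(j81)| = 230 × 454.3 / 6670 = 15.664
20 log₁₀(15.664) = 23.90 dB
∠(j81 + 447) = arctan(81/447) = 10.27°
∠[(j81)² + 28.5(j81) + 302.8] = ∠[-6258.2 + j2308.5] = 159.75°
∠G(j81) = 10.27° − 159.75° = -149.48°

|G| = 23.9 dB, ∠G = -149.5 deg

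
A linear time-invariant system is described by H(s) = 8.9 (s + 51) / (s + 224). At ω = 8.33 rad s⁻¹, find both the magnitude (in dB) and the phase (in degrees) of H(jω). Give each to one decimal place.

|H| = 6.2 dB, ∠H = 7.1°

|j8.33 + 51| = √(8.33² + 51²) = 51.68
|j8.33 + 224| = √(8.33² + 224²) = 224.2
|H(j8.33)| = 8.9 × 51.68 / 224.2 = 2.0518
20 log₁₀(2.0518) = 6.24 dB
∠(j8.33 + 51) = arctan(8.33/51) = 9.28°
∠(j8.33 + 224) = arctan(8.33/224) = 2.13°
∠H(j8.33) = 9.28° − 2.13° = 7.15°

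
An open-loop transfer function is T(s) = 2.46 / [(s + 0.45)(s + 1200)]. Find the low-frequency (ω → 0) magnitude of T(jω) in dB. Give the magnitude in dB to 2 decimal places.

T(0) = 2.46 / (0.45 × 1200) = 0.0045556
20 log₁₀(0.0045556) = -46.829 dB

-46.83 dB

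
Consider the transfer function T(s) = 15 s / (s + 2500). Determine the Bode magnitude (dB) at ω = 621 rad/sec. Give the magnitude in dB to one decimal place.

11.2 dB

|j621| = 621
|j621 + 2500| = √(621² + 2500²) = 2576
|T(j621)| = 15 × 621 / 2576 = 3.6161
20 log₁₀(3.6161) = 11.16 dB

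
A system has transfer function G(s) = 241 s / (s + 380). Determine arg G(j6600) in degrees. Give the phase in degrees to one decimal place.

∠(j6600) = 90.00°
∠(j6600 + 380) = arctan(6600/380) = 86.70°
∠G(j6600) = 90.00° − 86.70° = 3.30°

3.3 deg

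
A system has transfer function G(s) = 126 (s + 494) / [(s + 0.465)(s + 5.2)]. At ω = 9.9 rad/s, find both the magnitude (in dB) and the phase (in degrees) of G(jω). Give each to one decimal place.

|G| = 55.0 dB, ∠G = -148.5°

|j9.9 + 494| = √(9.9² + 494²) = 494.1
|j9.9 + 0.465| = √(9.9² + 0.465²) = 9.911
|j9.9 + 5.2| = √(9.9² + 5.2²) = 11.18
|G(j9.9)| = 126 × 494.1 / (9.911 × 11.18) = 561.73
20 log₁₀(561.73) = 54.99 dB
∠(j9.9 + 494) = arctan(9.9/494) = 1.15°
∠(j9.9 + 0.465) = arctan(9.9/0.465) = 87.31°
∠(j9.9 + 5.2) = arctan(9.9/5.2) = 62.29°
∠G(j9.9) = 1.15° − (87.31° + 62.29°) = -148.45°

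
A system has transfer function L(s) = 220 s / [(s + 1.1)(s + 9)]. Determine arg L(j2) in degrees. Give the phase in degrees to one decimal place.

16.3°

∠(j2) = 90.00°
∠(j2 + 1.1) = arctan(2/1.1) = 61.19°
∠(j2 + 9) = arctan(2/9) = 12.53°
∠L(j2) = 90.00° − (61.19° + 12.53°) = 16.28°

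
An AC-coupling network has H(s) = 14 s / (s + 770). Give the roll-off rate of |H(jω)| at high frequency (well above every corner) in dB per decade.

With 1 zero and 1 pole, the high-frequency asymptotic slope is 20 × (1 − 1) = 0 dB/decade.

0 dB/decade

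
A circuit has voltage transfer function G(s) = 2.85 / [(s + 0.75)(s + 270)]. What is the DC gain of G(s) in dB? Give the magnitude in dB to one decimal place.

G(0) = 2.85 / (0.75 × 270) = 0.014074
20 log₁₀(0.014074) = -37.03 dB

-37.0 dB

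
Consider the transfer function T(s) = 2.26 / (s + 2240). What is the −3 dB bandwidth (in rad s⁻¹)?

2240 rad s⁻¹

For a single-pole low-pass, the −3 dB point is at the pole: ω = 2240 rad s⁻¹.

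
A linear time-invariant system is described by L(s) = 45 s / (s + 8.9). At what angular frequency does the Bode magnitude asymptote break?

8.9 rad/s

The single real pole at s = −8.9 gives a corner at ω = 8.9 rad/s.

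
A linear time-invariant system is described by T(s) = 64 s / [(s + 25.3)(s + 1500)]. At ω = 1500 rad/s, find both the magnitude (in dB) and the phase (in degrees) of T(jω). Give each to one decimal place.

|T| = -30.4 dB, ∠T = -44.0°

|j1500| = 1500
|j1500 + 25.3| = √(1500² + 25.3²) = 1500
|j1500 + 1500| = √(1500² + 1500²) = 2121
|T(j1500)| = 64 × 1500 / (1500 × 2121) = 0.030166
20 log₁₀(0.030166) = -30.41 dB
∠(j1500) = 90.00°
∠(j1500 + 25.3) = arctan(1500/25.3) = 89.03°
∠(j1500 + 1500) = arctan(1500/1500) = 45.00°
∠T(j1500) = 90.00° − (89.03° + 45.00°) = -44.03°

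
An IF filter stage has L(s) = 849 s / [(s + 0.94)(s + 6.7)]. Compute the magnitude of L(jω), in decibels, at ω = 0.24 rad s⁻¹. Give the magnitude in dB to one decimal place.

29.9 dB

|j0.24| = 0.24
|j0.24 + 0.94| = √(0.24² + 0.94²) = 0.9702
|j0.24 + 6.7| = √(0.24² + 6.7²) = 6.704
|L(j0.24)| = 849 × 0.24 / (0.9702 × 6.704) = 31.327
20 log₁₀(31.327) = 29.92 dB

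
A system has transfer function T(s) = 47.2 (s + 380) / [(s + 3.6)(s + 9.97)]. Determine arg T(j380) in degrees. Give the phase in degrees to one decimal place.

-133.0°

∠(j380 + 380) = arctan(380/380) = 45.00°
∠(j380 + 3.6) = arctan(380/3.6) = 89.46°
∠(j380 + 9.97) = arctan(380/9.97) = 88.50°
∠T(j380) = 45.00° − (89.46° + 88.50°) = -132.95°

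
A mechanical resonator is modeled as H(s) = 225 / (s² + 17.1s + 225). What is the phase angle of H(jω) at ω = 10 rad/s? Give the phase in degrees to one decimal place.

-53.8°

∠[(j10)² + 17.1(j10) + 225] = ∠[125 + j171] = 53.83°
∠H(j10) = −53.83° = -53.83°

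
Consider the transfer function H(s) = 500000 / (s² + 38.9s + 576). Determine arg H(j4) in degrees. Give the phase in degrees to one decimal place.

-15.5°

∠[(j4)² + 38.9(j4) + 576] = ∠[560 + j155.6] = 15.53°
∠H(j4) = −15.53° = -15.53°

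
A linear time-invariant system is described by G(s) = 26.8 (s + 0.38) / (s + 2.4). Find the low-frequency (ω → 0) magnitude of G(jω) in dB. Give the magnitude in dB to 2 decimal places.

G(0) = 26.8 × 0.38 / 2.4 = 4.2433
20 log₁₀(4.2433) = 12.554 dB

12.55 dB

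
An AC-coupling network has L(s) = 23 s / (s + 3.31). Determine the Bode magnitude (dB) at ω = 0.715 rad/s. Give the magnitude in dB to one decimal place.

|j0.715| = 0.715
|j0.715 + 3.31| = √(0.715² + 3.31²) = 3.386
|L(j0.715)| = 23 × 0.715 / 3.386 = 4.8563
20 log₁₀(4.8563) = 13.73 dB

13.7 dB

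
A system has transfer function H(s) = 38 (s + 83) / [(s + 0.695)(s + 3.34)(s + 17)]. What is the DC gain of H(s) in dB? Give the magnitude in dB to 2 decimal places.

H(0) = 38 × 83 / (0.695 × 3.34 × 17) = 79.925
20 log₁₀(79.925) = 38.054 dB

38.05 dB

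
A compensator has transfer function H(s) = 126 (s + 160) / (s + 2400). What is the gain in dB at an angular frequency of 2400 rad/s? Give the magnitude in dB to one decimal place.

39.0 dB

|j2400 + 160| = √(2400² + 160²) = 2405
|j2400 + 2400| = √(2400² + 2400²) = 3394
|H(j2400)| = 126 × 2405 / 3394 = 89.293
20 log₁₀(89.293) = 39.02 dB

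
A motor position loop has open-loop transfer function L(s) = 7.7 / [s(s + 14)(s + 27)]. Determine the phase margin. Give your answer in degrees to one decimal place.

89.9°

Gain crossover: |L(jω)| = 1 at ω ≈ 0.0204 rad/s.
∠L(j0.0204) = −90° − arctan(0.0204/14) − arctan(0.0204/27) ≈ -90.13°
PM = 180° + (-90.13°) = 89.87°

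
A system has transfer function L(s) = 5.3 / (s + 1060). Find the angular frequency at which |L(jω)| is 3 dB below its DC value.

1060 rad/sec

For a single-pole low-pass, the −3 dB point is at the pole: ω = 1060 rad/sec.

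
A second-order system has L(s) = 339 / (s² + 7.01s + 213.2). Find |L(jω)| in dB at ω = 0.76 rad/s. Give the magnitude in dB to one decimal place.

4.0 dB

|(j0.76)² + 7.01(j0.76) + 213.2| = |212.62 + j5.3276| = 212.7
|L(j0.76)| = 339 / 212.7 = 1.5939
20 log₁₀(1.5939) = 4.05 dB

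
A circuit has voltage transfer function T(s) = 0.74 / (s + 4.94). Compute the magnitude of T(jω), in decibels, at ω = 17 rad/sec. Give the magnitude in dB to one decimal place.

|j17 + 4.94| = √(17² + 4.94²) = 17.7
|T(j17)| = 0.74 / 17.7 = 0.0418
20 log₁₀(0.0418) = -27.58 dB

-27.6 dB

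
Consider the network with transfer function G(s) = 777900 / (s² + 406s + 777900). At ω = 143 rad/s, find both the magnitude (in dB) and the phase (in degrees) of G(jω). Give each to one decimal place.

|(j143)² + 406(j143) + 777900| = |7.5745e+05 + j58058| = 7.597e+05
|G(j143)| = 777900 / 7.597e+05 = 1.024
20 log₁₀(1.024) = 0.21 dB
∠[(j143)² + 406(j143) + 777900] = ∠[7.5745e+05 + j58058] = 4.38°
∠G(j143) = −4.38° = -4.38°

|G| = 0.2 dB, ∠G = -4.4°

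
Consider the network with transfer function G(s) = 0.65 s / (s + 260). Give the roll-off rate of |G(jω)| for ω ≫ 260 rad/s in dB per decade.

With 1 zero and 1 pole, the high-frequency asymptotic slope is 20 × (1 − 1) = 0 dB/decade.

0 dB/decade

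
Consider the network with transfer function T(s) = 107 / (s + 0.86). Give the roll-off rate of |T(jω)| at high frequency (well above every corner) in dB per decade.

-20 dB/decade

With 0 zeros and 1 pole, the high-frequency asymptotic slope is 20 × (0 − 1) = -20 dB/decade.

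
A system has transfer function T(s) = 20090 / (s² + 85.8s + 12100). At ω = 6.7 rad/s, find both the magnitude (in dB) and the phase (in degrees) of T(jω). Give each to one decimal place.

|T| = 4.4 dB, ∠T = -2.7°

|(j6.7)² + 85.8(j6.7) + 12100| = |12055 + j574.86| = 1.207e+04
|T(j6.7)| = 20090 / 1.207e+04 = 1.6646
20 log₁₀(1.6646) = 4.43 dB
∠[(j6.7)² + 85.8(j6.7) + 12100] = ∠[12055 + j574.86] = 2.73°
∠T(j6.7) = −2.73° = -2.73°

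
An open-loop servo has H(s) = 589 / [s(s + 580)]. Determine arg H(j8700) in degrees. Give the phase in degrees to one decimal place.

∠(j8700 + 580) = arctan(8700/580) = 86.19°
∠(j8700) = 90.00°
∠H(j8700) = − (86.19° + 90.00°) = -176.19°

-176.2°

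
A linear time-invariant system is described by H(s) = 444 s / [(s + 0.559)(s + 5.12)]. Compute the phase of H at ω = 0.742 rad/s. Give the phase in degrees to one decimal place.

∠(j0.742) = 90.00°
∠(j0.742 + 0.559) = arctan(0.742/0.559) = 53.01°
∠(j0.742 + 5.12) = arctan(0.742/5.12) = 8.25°
∠H(j0.742) = 90.00° − (53.01° + 8.25°) = 28.75°

28.7°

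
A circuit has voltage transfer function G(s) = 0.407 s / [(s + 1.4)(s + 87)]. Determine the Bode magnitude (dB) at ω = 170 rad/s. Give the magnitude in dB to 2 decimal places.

-53.43 dB

|j170| = 170
|j170 + 1.4| = √(170² + 1.4²) = 170
|j170 + 87| = √(170² + 87²) = 191
|G(j170)| = 0.407 × 170 / (170 × 191) = 0.0021312
20 log₁₀(0.0021312) = -53.428 dB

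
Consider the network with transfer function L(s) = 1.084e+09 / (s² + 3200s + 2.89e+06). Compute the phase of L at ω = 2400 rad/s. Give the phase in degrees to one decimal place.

-110.5°

∠[(j2400)² + 3200(j2400) + 2.89e+06] = ∠[-2.87e+06 + j7.68e+06] = 110.49°
∠L(j2400) = −110.49° = -110.49°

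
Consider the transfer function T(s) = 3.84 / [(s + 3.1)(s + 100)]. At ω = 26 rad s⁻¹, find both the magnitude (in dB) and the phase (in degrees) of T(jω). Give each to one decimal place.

|j26 + 3.1| = √(26² + 3.1²) = 26.18
|j26 + 100| = √(26² + 100²) = 103.3
|T(j26)| = 3.84 / (26.18 × 103.3) = 0.0014193
20 log₁₀(0.0014193) = -56.96 dB
∠(j26 + 3.1) = arctan(26/3.1) = 83.20°
∠(j26 + 100) = arctan(26/100) = 14.57°
∠T(j26) = − (83.20° + 14.57°) = -97.77°

|T| = -57.0 dB, ∠T = -97.8°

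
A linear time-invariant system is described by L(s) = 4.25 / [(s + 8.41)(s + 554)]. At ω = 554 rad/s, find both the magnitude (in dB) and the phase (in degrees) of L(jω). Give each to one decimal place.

|L| = -100.2 dB, ∠L = -134.1°

|j554 + 8.41| = √(554² + 8.41²) = 554.1
|j554 + 554| = √(554² + 554²) = 783.5
|L(j554)| = 4.25 / (554.1 × 783.5) = 9.7905e-06
20 log₁₀(9.7905e-06) = -100.18 dB
∠(j554 + 8.41) = arctan(554/8.41) = 89.13°
∠(j554 + 554) = arctan(554/554) = 45.00°
∠L(j554) = − (89.13° + 45.00°) = -134.13°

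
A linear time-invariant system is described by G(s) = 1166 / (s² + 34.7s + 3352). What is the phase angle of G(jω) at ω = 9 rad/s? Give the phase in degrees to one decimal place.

-5.5 deg

∠[(j9)² + 34.7(j9) + 3352] = ∠[3271 + j312.3] = 5.45°
∠G(j9) = −5.45° = -5.45°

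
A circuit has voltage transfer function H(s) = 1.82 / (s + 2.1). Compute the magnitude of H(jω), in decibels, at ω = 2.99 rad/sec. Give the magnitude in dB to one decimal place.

-6.1 dB

|j2.99 + 2.1| = √(2.99² + 2.1²) = 3.654
|H(j2.99)| = 1.82 / 3.654 = 0.49811
20 log₁₀(0.49811) = -6.05 dB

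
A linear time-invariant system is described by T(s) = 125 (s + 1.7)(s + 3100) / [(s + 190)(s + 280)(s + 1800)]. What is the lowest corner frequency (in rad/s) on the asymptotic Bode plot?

1.7 rad/s

Break frequencies occur at each pole and zero magnitude: 1.7 rad/s, 190 rad/s, 280 rad/s, 1800 rad/s, 3100 rad/s.
The lowest is 1.7 rad/s.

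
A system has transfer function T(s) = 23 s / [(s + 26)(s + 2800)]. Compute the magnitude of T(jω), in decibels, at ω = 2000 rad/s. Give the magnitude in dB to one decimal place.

|j2000| = 2000
|j2000 + 26| = √(2000² + 26²) = 2000
|j2000 + 2800| = √(2000² + 2800²) = 3441
|T(j2000)| = 23 × 2000 / (2000 × 3441) = 0.0066837
20 log₁₀(0.0066837) = -43.50 dB

-43.5 dB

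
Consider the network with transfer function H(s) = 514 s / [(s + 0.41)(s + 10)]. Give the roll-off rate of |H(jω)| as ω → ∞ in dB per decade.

-20 dB/decade

With 1 zero and 2 poles, the high-frequency asymptotic slope is 20 × (1 − 2) = -20 dB/decade.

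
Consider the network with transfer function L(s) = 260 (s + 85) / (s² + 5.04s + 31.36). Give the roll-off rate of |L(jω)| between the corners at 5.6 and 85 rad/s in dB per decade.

-40 dB/decade

In this band the factors already past their corner are: complex pole pair at ωₙ ≈ 5.6; net slope = -40 dB/decade.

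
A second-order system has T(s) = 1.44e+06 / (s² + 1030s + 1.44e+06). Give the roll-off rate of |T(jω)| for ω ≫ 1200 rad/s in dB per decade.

-40 dB/decade

With 0 zeros and 2 poles, the high-frequency asymptotic slope is 20 × (0 − 2) = -40 dB/decade.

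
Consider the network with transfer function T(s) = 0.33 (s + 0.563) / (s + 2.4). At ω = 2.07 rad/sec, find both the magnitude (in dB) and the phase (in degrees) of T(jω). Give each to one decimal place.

|j2.07 + 0.563| = √(2.07² + 0.563²) = 2.145
|j2.07 + 2.4| = √(2.07² + 2.4²) = 3.169
|T(j2.07)| = 0.33 × 2.145 / 3.169 = 0.22336
20 log₁₀(0.22336) = -13.02 dB
∠(j2.07 + 0.563) = arctan(2.07/0.563) = 74.78°
∠(j2.07 + 2.4) = arctan(2.07/2.4) = 40.78°
∠T(j2.07) = 74.78° − 40.78° = 34.01°

|T| = -13.0 dB, ∠T = 34.0°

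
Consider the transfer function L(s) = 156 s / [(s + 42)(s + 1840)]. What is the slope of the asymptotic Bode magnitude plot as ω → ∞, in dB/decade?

With 1 zero and 2 poles, the high-frequency asymptotic slope is 20 × (1 − 2) = -20 dB/decade.

-20 dB/decade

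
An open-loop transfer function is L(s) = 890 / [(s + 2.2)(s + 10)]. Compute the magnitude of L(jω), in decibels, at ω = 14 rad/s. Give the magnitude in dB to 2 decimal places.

|j14 + 2.2| = √(14² + 2.2²) = 14.17
|j14 + 10| = √(14² + 10²) = 17.2
|L(j14)| = 890 / (14.17 × 17.2) = 3.6502
20 log₁₀(3.6502) = 11.246 dB

11.25 dB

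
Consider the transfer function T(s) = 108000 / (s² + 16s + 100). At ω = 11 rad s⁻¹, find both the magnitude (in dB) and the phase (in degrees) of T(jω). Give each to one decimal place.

|(j11)² + 16(j11) + 100| = |-21 + j176| = 177.2
|T(j11)| = 108000 / 177.2 = 609.31
20 log₁₀(609.31) = 55.70 dB
∠[(j11)² + 16(j11) + 100] = ∠[-21 + j176] = 96.80°
∠T(j11) = −96.80° = -96.80°

|T| = 55.7 dB, ∠T = -96.8°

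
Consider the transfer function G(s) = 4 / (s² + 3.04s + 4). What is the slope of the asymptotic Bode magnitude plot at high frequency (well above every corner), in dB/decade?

-40 dB/decade

With 0 zeros and 2 poles, the high-frequency asymptotic slope is 20 × (0 − 2) = -40 dB/decade.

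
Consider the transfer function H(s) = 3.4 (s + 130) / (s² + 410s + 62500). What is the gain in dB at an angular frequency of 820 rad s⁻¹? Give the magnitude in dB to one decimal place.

|j820 + 130| = √(820² + 130²) = 830.2
|(j820)² + 410(j820) + 62500| = |-6.099e+05 + j3.362e+05| = 6.964e+05
|H(j820)| = 3.4 × 830.2 / 6.964e+05 = 0.0040533
20 log₁₀(0.0040533) = -47.84 dB

-47.8 dB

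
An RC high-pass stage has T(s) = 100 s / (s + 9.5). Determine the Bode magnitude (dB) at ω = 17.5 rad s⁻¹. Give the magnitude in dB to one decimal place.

38.9 dB

|j17.5| = 17.5
|j17.5 + 9.5| = √(17.5² + 9.5²) = 19.91
|T(j17.5)| = 100 × 17.5 / 19.91 = 87.885
20 log₁₀(87.885) = 38.88 dB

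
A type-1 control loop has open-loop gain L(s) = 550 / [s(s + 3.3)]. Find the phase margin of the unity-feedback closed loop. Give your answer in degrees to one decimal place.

8.0°

Gain crossover: |L(jω)| = 1 at ω ≈ 23.3 rad/s.
∠L(j23.3) = −90° − arctan(23.3/3.3) ≈ -171.95°
PM = 180° + (-171.95°) = 8.05°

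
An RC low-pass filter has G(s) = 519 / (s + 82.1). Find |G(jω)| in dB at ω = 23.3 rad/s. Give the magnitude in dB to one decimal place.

|j23.3 + 82.1| = √(23.3² + 82.1²) = 85.34
|G(j23.3)| = 519 / 85.34 = 6.0814
20 log₁₀(6.0814) = 15.68 dB

15.7 dB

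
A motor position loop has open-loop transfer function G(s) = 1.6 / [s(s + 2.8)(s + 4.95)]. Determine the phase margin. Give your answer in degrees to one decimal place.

86.3 deg

Gain crossover: |G(jω)| = 1 at ω ≈ 0.115 rad/s.
∠G(j0.115) = −90° − arctan(0.115/2.8) − arctan(0.115/4.95) ≈ -93.69°
PM = 180° + (-93.69°) = 86.31°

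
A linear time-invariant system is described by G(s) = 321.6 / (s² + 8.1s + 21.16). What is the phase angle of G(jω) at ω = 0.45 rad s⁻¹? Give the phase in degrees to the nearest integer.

-10°

∠[(j0.45)² + 8.1(j0.45) + 21.16] = ∠[20.957 + j3.645] = 9.87°
∠G(j0.45) = −9.87° = -9.87°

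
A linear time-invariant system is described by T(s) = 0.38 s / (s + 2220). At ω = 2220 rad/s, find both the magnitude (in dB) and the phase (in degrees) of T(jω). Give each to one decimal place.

|j2220| = 2220
|j2220 + 2220| = √(2220² + 2220²) = 3140
|T(j2220)| = 0.38 × 2220 / 3140 = 0.2687
20 log₁₀(0.2687) = -11.41 dB
∠(j2220) = 90.00°
∠(j2220 + 2220) = arctan(2220/2220) = 45.00°
∠T(j2220) = 90.00° − 45.00° = 45.00°

|T| = -11.4 dB, ∠T = 45.0°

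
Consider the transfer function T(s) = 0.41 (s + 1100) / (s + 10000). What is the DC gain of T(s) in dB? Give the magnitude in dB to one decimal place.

T(0) = 0.41 × 1100 / 10000 = 0.0451
20 log₁₀(0.0451) = -26.92 dB

-26.9 dB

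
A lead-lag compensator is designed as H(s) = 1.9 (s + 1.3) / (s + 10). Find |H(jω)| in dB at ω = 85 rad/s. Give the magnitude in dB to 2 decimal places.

5.52 dB

|j85 + 1.3| = √(85² + 1.3²) = 85.01
|j85 + 10| = √(85² + 10²) = 85.59
|H(j85)| = 1.9 × 85.01 / 85.59 = 1.8872
20 log₁₀(1.8872) = 5.516 dB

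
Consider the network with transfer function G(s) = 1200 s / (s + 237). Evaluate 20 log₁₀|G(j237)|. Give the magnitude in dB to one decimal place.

58.6 dB

|j237| = 237
|j237 + 237| = √(237² + 237²) = 335.2
|G(j237)| = 1200 × 237 / 335.2 = 848.53
20 log₁₀(848.53) = 58.57 dB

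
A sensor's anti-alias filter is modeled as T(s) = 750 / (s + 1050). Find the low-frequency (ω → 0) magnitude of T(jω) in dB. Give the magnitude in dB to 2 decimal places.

-2.92 dB

T(0) = 750 / 1050 = 0.71429
20 log₁₀(0.71429) = -2.923 dB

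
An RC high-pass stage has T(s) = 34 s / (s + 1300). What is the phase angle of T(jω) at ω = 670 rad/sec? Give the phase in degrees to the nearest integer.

∠(j670) = 90.00°
∠(j670 + 1300) = arctan(670/1300) = 27.27°
∠T(j670) = 90.00° − 27.27° = 62.73°

63°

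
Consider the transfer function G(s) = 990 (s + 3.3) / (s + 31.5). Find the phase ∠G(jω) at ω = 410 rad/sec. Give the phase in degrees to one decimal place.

3.9 deg

∠(j410 + 3.3) = arctan(410/3.3) = 89.54°
∠(j410 + 31.5) = arctan(410/31.5) = 85.61°
∠G(j410) = 89.54° − 85.61° = 3.93°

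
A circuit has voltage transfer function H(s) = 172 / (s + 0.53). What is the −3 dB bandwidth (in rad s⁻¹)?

0.53 rad s⁻¹

For a single-pole low-pass, the −3 dB point is at the pole: ω = 0.53 rad s⁻¹.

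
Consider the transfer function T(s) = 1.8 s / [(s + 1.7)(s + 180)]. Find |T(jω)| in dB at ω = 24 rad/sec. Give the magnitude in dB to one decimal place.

|j24| = 24
|j24 + 1.7| = √(24² + 1.7²) = 24.06
|j24 + 180| = √(24² + 180²) = 181.6
|T(j24)| = 1.8 × 24 / (24.06 × 181.6) = 0.0098875
20 log₁₀(0.0098875) = -40.10 dB

-40.1 dB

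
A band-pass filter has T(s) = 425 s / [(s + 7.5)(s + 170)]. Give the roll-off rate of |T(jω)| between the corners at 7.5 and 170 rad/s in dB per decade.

0 dB/decade

In this band the factors already past their corner are: 1 differentiator zero, pole at 7.5; net slope = 0 dB/decade.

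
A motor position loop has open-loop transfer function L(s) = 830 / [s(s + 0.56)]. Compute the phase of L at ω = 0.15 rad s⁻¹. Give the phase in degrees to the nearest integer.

-105 deg

∠(j0.15 + 0.56) = arctan(0.15/0.56) = 15.00°
∠(j0.15) = 90.00°
∠L(j0.15) = − (15.00° + 90.00°) = -105.00°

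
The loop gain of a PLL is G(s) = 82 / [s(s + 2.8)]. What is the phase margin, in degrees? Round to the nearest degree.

Gain crossover: |G(jω)| = 1 at ω ≈ 8.84 rad/s.
∠G(j8.84) = −90° − arctan(8.84/2.8) ≈ -162.43°
PM = 180° + (-162.43°) = 17.57°

18°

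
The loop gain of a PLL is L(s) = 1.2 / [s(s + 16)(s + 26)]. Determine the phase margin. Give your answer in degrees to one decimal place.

90.0°

Gain crossover: |L(jω)| = 1 at ω ≈ 0.00288 rad s⁻¹.
∠L(j0.00288) = −90° − arctan(0.00288/16) − arctan(0.00288/26) ≈ -90.02°
PM = 180° + (-90.02°) = 89.98°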